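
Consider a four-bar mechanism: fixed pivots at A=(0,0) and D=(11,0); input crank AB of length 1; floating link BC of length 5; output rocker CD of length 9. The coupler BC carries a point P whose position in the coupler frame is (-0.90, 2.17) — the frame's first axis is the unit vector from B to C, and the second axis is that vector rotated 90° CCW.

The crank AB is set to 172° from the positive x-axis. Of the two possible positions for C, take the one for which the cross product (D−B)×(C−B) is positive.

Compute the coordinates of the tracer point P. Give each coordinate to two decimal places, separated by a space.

-3.12 1.14

A=(0,0), D=(11.00,0)
B = A + 1.00·(cos172°, sin172°) = (-0.9903, 0.1392)
|BD| = 11.9911
circle(B,5.00) ∩ circle(D,9.00): a=3.6605, h=3.4060
  candidates: C₊=(2.7095,3.5025) cross=40.842; C₋=(2.6304,-3.3091) cross=-40.842
  mode + wants cross > 0 → take C=(2.7095,3.5025) (cross=40.842)
ex = (C−B)/|BC| = (0.7400,0.6727); ey = (-0.6727,0.7400)
P = B + -0.90·ex + 2.17·ey = (-3.1159,1.1395)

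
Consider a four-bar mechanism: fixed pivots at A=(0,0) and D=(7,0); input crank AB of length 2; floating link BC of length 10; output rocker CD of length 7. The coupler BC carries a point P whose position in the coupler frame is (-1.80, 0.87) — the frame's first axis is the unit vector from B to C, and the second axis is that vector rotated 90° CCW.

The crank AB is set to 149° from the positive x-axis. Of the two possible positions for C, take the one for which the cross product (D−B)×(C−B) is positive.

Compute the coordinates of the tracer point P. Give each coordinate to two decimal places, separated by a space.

-3.68 0.66

A=(0,0), D=(7.00,0)
B = A + 2.00·(cos149°, sin149°) = (-1.7143, 1.0301)
|BD| = 8.7750
circle(B,10.00) ∩ circle(D,7.00): a=7.2935, h=6.8414
  candidates: C₊=(6.3318,6.9680) cross=60.034; C₋=(4.7256,-6.6202) cross=-60.034
  mode + wants cross > 0 → take C=(6.3318,6.9680) (cross=60.034)
ex = (C−B)/|BC| = (0.8046,0.5938); ey = (-0.5938,0.8046)
P = B + -1.80·ex + 0.87·ey = (-3.6792,0.6613)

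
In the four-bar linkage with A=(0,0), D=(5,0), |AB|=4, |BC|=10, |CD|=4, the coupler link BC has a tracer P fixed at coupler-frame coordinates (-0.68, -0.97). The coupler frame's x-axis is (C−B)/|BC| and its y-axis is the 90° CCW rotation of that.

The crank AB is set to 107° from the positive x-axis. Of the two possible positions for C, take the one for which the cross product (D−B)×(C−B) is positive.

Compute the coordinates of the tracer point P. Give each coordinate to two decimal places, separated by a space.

-2.04 3.02

A=(0,0), D=(5.00,0)
B = A + 4.00·(cos107°, sin107°) = (-1.1695, 3.8252)
|BD| = 7.2591
circle(B,10.00) ∩ circle(D,4.00): a=9.4154, h=3.3691
  candidates: C₊=(8.6079,1.7271) cross=24.456; C₋=(5.0573,-3.9996) cross=-24.456
  mode + wants cross > 0 → take C=(8.6079,1.7271) (cross=24.456)
ex = (C−B)/|BC| = (0.9777,-0.2098); ey = (0.2098,0.9777)
P = B + -0.68·ex + -0.97·ey = (-2.0379,3.0195)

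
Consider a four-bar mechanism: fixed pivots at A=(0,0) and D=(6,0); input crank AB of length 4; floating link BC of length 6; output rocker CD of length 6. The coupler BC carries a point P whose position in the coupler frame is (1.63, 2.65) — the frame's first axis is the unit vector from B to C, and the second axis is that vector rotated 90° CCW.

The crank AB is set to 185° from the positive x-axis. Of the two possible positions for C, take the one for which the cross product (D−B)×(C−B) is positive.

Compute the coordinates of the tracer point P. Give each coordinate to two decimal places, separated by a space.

-4.20 2.75

A=(0,0), D=(6.00,0)
B = A + 4.00·(cos185°, sin185°) = (-3.9848, -0.3486)
|BD| = 9.9909
circle(B,6.00) ∩ circle(D,6.00): a=4.9954, h=3.3235
  candidates: C₊=(0.8916,3.1472) cross=33.205; C₋=(1.1236,-3.4958) cross=-33.205
  mode + wants cross > 0 → take C=(0.8916,3.1472) (cross=33.205)
ex = (C−B)/|BC| = (0.8127,0.5826); ey = (-0.5826,0.8127)
P = B + 1.63·ex + 2.65·ey = (-4.2040,2.7548)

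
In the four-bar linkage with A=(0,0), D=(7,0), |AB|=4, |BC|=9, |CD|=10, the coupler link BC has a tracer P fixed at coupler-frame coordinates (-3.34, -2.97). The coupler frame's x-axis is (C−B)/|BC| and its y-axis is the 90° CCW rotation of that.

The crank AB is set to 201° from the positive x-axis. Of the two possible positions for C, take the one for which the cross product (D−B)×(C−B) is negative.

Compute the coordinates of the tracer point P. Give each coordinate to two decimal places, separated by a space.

A=(0,0), D=(7.00,0)
B = A + 4.00·(cos201°, sin201°) = (-3.7343, -1.4335)
|BD| = 10.8296
circle(B,9.00) ∩ circle(D,10.00): a=4.5376, h=7.7724
  candidates: C₊=(-0.2655,6.8712) cross=84.172; C₋=(1.7921,-8.5369) cross=-84.172
  mode - wants cross < 0 → take C=(1.7921,-8.5369) (cross=-84.172)
ex = (C−B)/|BC| = (0.6141,-0.7893); ey = (0.7893,0.6141)
P = B + -3.34·ex + -2.97·ey = (-8.1294,-0.6211)

-8.13 -0.62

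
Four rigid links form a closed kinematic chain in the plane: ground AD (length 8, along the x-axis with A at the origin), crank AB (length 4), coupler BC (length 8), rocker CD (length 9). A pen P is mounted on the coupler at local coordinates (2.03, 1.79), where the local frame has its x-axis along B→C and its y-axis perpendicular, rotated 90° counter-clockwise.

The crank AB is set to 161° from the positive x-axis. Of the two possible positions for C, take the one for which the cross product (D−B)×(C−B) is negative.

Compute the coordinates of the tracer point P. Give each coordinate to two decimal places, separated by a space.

-1.16 0.64

A=(0,0), D=(8.00,0)
B = A + 4.00·(cos161°, sin161°) = (-3.7821, 1.3023)
|BD| = 11.8538
circle(B,8.00) ∩ circle(D,9.00): a=5.2098, h=6.0710
  candidates: C₊=(2.0632,6.7642) cross=71.965; C₋=(0.7293,-5.3044) cross=-71.965
  mode - wants cross < 0 → take C=(0.7293,-5.3044) (cross=-71.965)
ex = (C−B)/|BC| = (0.5639,-0.8258); ey = (0.8258,0.5639)
P = B + 2.03·ex + 1.79·ey = (-1.1591,0.6352)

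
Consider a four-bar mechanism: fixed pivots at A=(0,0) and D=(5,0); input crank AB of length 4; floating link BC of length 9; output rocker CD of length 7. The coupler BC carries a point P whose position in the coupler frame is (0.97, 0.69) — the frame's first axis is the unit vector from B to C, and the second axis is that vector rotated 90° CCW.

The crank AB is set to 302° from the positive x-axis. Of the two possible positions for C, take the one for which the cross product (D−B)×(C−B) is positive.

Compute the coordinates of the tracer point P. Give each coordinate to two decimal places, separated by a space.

1.28 -2.55

A=(0,0), D=(5.00,0)
B = A + 4.00·(cos302°, sin302°) = (2.1197, -3.3922)
|BD| = 4.4501
circle(B,9.00) ∩ circle(D,7.00): a=5.8205, h=6.8645
  candidates: C₊=(0.6543,5.4877) cross=30.548; C₋=(11.1197,-3.3985) cross=-30.548
  mode + wants cross > 0 → take C=(0.6543,5.4877) (cross=30.548)
ex = (C−B)/|BC| = (-0.1628,0.9867); ey = (-0.9867,-0.1628)
P = B + 0.97·ex + 0.69·ey = (1.2810,-2.5475)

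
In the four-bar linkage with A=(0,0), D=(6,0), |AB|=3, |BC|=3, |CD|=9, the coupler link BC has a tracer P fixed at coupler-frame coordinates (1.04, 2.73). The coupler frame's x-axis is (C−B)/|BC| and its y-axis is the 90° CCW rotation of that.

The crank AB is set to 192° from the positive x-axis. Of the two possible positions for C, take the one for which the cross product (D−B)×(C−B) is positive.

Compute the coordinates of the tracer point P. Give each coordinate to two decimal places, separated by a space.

A=(0,0), D=(6.00,0)
B = A + 3.00·(cos192°, sin192°) = (-2.9344, -0.6237)
|BD| = 8.9562
circle(B,3.00) ∩ circle(D,9.00): a=0.4585, h=2.9648
  candidates: C₊=(-2.6835,2.3658) cross=26.553; C₋=(-2.2706,-3.5494) cross=-26.553
  mode + wants cross > 0 → take C=(-2.6835,2.3658) (cross=26.553)
ex = (C−B)/|BC| = (0.0836,0.9965); ey = (-0.9965,0.0836)
P = B + 1.04·ex + 2.73·ey = (-5.5679,0.6410)

-5.57 0.64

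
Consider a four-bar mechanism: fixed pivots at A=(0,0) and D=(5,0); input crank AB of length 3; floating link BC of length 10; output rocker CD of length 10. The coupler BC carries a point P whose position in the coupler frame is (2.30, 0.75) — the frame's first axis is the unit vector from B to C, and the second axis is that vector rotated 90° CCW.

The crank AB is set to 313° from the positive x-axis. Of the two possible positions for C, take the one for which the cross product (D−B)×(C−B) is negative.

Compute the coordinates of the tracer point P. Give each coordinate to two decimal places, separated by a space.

A=(0,0), D=(5.00,0)
B = A + 3.00·(cos313°, sin313°) = (2.0460, -2.1941)
|BD| = 3.6797
circle(B,10.00) ∩ circle(D,10.00): a=1.8398, h=9.8293
  candidates: C₊=(-2.3379,6.7938) cross=36.169; C₋=(9.3839,-8.9879) cross=-36.169
  mode - wants cross < 0 → take C=(9.3839,-8.9879) (cross=-36.169)
ex = (C−B)/|BC| = (0.7338,-0.6794); ey = (0.6794,0.7338)
P = B + 2.30·ex + 0.75·ey = (4.2432,-3.2063)

4.24 -3.21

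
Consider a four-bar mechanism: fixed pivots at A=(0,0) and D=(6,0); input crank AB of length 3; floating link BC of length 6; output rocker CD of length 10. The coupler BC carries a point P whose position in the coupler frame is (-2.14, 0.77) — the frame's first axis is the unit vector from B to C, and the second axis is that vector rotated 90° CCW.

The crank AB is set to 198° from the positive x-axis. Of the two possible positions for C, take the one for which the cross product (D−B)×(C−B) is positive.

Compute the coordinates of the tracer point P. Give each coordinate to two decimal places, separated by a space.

A=(0,0), D=(6.00,0)
B = A + 3.00·(cos198°, sin198°) = (-2.8532, -0.9271)
|BD| = 8.9016
circle(B,6.00) ∩ circle(D,10.00): a=0.8559, h=5.9386
  candidates: C₊=(-2.6204,5.0684) cross=52.863; C₋=(-1.3834,-6.7443) cross=-52.863
  mode + wants cross > 0 → take C=(-2.6204,5.0684) (cross=52.863)
ex = (C−B)/|BC| = (0.0388,0.9992); ey = (-0.9992,0.0388)
P = B + -2.14·ex + 0.77·ey = (-3.7056,-3.0356)

-3.71 -3.04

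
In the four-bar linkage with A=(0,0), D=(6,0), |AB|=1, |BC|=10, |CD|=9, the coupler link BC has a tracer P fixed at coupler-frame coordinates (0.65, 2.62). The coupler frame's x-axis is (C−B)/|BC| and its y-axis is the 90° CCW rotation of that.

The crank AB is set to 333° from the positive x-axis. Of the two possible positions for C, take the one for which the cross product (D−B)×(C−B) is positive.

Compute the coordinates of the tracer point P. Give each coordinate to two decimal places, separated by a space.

A=(0,0), D=(6.00,0)
B = A + 1.00·(cos333°, sin333°) = (0.8910, -0.4540)
|BD| = 5.1291
circle(B,10.00) ∩ circle(D,9.00): a=4.4167, h=8.9718
  candidates: C₊=(4.4963,8.8735) cross=46.017; C₋=(6.0845,-8.9996) cross=-46.017
  mode + wants cross > 0 → take C=(4.4963,8.8735) (cross=46.017)
ex = (C−B)/|BC| = (0.3605,0.9327); ey = (-0.9327,0.3605)
P = B + 0.65·ex + 2.62·ey = (-1.3185,1.0969)

-1.32 1.10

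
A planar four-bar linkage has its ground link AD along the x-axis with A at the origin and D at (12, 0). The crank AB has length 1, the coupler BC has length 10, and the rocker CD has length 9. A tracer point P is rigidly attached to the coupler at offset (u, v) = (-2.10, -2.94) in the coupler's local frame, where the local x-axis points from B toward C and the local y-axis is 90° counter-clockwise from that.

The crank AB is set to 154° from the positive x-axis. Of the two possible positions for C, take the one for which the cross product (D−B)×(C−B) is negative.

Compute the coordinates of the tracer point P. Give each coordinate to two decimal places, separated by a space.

-4.47 -0.09

A=(0,0), D=(12.00,0)
B = A + 1.00·(cos154°, sin154°) = (-0.8988, 0.4384)
|BD| = 12.9062
circle(B,10.00) ∩ circle(D,9.00): a=7.1892, h=6.9509
  candidates: C₊=(6.5224,7.1411) cross=89.710; C₋=(6.0502,-6.7527) cross=-89.710
  mode - wants cross < 0 → take C=(6.0502,-6.7527) (cross=-89.710)
ex = (C−B)/|BC| = (0.6949,-0.7191); ey = (0.7191,0.6949)
P = B + -2.10·ex + -2.94·ey = (-4.4723,-0.0945)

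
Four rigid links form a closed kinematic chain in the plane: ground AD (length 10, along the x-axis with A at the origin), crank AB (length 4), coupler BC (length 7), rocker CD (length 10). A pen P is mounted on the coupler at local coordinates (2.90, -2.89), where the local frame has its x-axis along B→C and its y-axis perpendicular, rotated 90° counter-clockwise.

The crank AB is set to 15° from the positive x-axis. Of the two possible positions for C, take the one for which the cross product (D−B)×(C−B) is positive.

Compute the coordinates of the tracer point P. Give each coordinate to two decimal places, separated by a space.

6.83 3.86

A=(0,0), D=(10.00,0)
B = A + 4.00·(cos15°, sin15°) = (3.8637, 1.0353)
|BD| = 6.2230
circle(B,7.00) ∩ circle(D,10.00): a=-0.9862, h=6.9302
  candidates: C₊=(4.0442,8.0329) cross=43.127; C₋=(1.7383,-5.6343) cross=-43.127
  mode + wants cross > 0 → take C=(4.0442,8.0329) (cross=43.127)
ex = (C−B)/|BC| = (0.0258,0.9997); ey = (-0.9997,0.0258)
P = B + 2.90·ex + -2.89·ey = (6.8275,3.8598)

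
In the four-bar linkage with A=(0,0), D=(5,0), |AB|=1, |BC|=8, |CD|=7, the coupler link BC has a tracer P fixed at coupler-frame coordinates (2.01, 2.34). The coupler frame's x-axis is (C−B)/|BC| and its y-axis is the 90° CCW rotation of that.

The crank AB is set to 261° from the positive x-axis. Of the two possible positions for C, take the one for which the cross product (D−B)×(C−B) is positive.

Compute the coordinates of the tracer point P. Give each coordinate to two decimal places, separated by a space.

A=(0,0), D=(5.00,0)
B = A + 1.00·(cos261°, sin261°) = (-0.1564, -0.9877)
|BD| = 5.2502
circle(B,8.00) ∩ circle(D,7.00): a=4.0536, h=6.8970
  candidates: C₊=(2.5273,6.5487) cross=36.210; C₋=(5.1223,-6.9989) cross=-36.210
  mode + wants cross > 0 → take C=(2.5273,6.5487) (cross=36.210)
ex = (C−B)/|BC| = (0.3355,0.9421); ey = (-0.9421,0.3355)
P = B + 2.01·ex + 2.34·ey = (-1.6865,1.6908)

-1.69 1.69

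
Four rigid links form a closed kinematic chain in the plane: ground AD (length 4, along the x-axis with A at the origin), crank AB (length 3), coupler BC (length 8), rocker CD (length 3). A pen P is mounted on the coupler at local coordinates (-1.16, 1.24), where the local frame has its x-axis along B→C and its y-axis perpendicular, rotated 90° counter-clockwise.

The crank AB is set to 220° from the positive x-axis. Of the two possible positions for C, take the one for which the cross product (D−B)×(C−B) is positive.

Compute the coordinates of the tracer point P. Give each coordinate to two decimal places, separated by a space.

A=(0,0), D=(4.00,0)
B = A + 3.00·(cos220°, sin220°) = (-2.2981, -1.9284)
|BD| = 6.5867
circle(B,8.00) ∩ circle(D,3.00): a=7.4684, h=2.8675
  candidates: C₊=(4.0036,3.0000) cross=18.888; C₋=(5.6826,-2.4837) cross=-18.888
  mode + wants cross > 0 → take C=(4.0036,3.0000) (cross=18.888)
ex = (C−B)/|BC| = (0.7877,0.6160); ey = (-0.6160,0.7877)
P = B + -1.16·ex + 1.24·ey = (-3.9758,-1.6662)

-3.98 -1.67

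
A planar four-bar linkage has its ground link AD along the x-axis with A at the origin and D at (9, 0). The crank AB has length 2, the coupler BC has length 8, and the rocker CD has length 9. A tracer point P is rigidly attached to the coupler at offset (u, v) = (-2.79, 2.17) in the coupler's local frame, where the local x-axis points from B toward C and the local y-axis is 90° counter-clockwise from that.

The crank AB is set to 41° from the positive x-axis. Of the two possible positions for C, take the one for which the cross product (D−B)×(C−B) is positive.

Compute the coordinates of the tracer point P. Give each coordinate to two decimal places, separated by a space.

A=(0,0), D=(9.00,0)
B = A + 2.00·(cos41°, sin41°) = (1.5094, 1.3121)
|BD| = 7.6046
circle(B,8.00) ∩ circle(D,9.00): a=2.6846, h=7.5361
  candidates: C₊=(5.4540,8.2720) cross=57.309; C₋=(2.8534,-6.5742) cross=-57.309
  mode + wants cross > 0 → take C=(5.4540,8.2720) (cross=57.309)
ex = (C−B)/|BC| = (0.4931,0.8700); ey = (-0.8700,0.4931)
P = B + -2.79·ex + 2.17·ey = (-1.7541,-0.0452)

-1.75 -0.05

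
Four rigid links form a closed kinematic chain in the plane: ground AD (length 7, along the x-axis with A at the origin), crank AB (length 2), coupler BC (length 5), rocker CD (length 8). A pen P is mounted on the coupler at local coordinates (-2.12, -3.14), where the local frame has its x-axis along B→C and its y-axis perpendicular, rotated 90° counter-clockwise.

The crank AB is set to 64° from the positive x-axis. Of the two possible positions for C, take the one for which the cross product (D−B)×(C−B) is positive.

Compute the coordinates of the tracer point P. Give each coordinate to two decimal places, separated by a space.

A=(0,0), D=(7.00,0)
B = A + 2.00·(cos64°, sin64°) = (0.8767, 1.7976)
|BD| = 6.3817
circle(B,5.00) ∩ circle(D,8.00): a=0.1352, h=4.9982
  candidates: C₊=(2.4144,6.5553) cross=31.897; C₋=(-0.4014,-3.0363) cross=-31.897
  mode + wants cross > 0 → take C=(2.4144,6.5553) (cross=31.897)
ex = (C−B)/|BC| = (0.3075,0.9515); ey = (-0.9515,0.3075)
P = B + -2.12·ex + -3.14·ey = (3.2126,-1.1853)

3.21 -1.19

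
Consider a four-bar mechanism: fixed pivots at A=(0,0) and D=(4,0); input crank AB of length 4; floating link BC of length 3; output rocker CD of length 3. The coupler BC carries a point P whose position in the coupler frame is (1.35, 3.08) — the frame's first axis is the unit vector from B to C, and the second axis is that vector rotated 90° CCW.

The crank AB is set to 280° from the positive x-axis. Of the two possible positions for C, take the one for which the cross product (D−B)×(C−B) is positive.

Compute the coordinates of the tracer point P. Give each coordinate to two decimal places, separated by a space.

-2.14 -2.12

A=(0,0), D=(4.00,0)
B = A + 4.00·(cos280°, sin280°) = (0.6946, -3.9392)
|BD| = 5.1423
circle(B,3.00) ∩ circle(D,3.00): a=2.5712, h=1.5457
  candidates: C₊=(1.1632,-0.9761) cross=7.948; C₋=(3.5314,-2.9632) cross=-7.948
  mode + wants cross > 0 → take C=(1.1632,-0.9761) (cross=7.948)
ex = (C−B)/|BC| = (0.1562,0.9877); ey = (-0.9877,0.1562)
P = B + 1.35·ex + 3.08·ey = (-2.1367,-2.1247)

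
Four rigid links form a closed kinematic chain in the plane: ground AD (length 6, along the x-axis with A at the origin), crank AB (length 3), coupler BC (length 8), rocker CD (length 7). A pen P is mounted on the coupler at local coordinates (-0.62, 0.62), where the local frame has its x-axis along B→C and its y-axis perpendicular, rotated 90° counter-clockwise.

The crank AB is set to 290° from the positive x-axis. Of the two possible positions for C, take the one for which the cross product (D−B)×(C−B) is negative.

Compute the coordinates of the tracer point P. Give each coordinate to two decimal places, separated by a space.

A=(0,0), D=(6.00,0)
B = A + 3.00·(cos290°, sin290°) = (1.0261, -2.8191)
|BD| = 5.7173
circle(B,8.00) ∩ circle(D,7.00): a=4.1705, h=6.8270
  candidates: C₊=(1.2880,5.1766) cross=39.032; C₋=(8.0205,-6.7021) cross=-39.032
  mode - wants cross < 0 → take C=(8.0205,-6.7021) (cross=-39.032)
ex = (C−B)/|BC| = (0.8743,-0.4854); ey = (0.4854,0.8743)
P = B + -0.62·ex + 0.62·ey = (0.7849,-1.9761)

0.78 -1.98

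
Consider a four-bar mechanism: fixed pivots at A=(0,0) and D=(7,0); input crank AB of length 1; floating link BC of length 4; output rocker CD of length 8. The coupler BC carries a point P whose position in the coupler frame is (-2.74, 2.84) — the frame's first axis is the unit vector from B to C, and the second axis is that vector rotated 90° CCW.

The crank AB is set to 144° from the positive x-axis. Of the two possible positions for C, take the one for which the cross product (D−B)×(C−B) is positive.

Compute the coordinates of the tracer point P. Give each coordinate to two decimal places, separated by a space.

A=(0,0), D=(7.00,0)
B = A + 1.00·(cos144°, sin144°) = (-0.8090, 0.5878)
|BD| = 7.8311
circle(B,4.00) ∩ circle(D,8.00): a=0.8509, h=3.9085
  candidates: C₊=(0.3328,4.4214) cross=30.608; C₋=(-0.2539,-3.3735) cross=-30.608
  mode + wants cross > 0 → take C=(0.3328,4.4214) (cross=30.608)
ex = (C−B)/|BC| = (0.2855,0.9584); ey = (-0.9584,0.2855)
P = B + -2.74·ex + 2.84·ey = (-4.3130,-1.2275)

-4.31 -1.23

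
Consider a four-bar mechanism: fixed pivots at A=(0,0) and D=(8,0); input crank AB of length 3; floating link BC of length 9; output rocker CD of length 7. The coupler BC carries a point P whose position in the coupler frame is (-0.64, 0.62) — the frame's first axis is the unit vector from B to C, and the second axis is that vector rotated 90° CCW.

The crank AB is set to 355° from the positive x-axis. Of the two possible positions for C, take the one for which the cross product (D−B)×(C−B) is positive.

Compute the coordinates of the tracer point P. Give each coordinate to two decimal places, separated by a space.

A=(0,0), D=(8.00,0)
B = A + 3.00·(cos355°, sin355°) = (2.9886, -0.2615)
|BD| = 5.0182
circle(B,9.00) ∩ circle(D,7.00): a=5.6975, h=6.9670
  candidates: C₊=(8.3153,6.9929) cross=34.962; C₋=(9.0413,-6.9221) cross=-34.962
  mode + wants cross > 0 → take C=(8.3153,6.9929) (cross=34.962)
ex = (C−B)/|BC| = (0.5919,0.8060); ey = (-0.8060,0.5919)
P = B + -0.64·ex + 0.62·ey = (2.1100,-0.4104)

2.11 -0.41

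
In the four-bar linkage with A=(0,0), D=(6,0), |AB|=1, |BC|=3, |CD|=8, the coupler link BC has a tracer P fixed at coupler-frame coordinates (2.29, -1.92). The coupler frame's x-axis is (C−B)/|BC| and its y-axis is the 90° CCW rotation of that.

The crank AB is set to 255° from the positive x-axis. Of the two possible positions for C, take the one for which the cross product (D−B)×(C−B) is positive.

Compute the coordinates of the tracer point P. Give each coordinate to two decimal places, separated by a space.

A=(0,0), D=(6.00,0)
B = A + 1.00·(cos255°, sin255°) = (-0.2588, -0.9659)
|BD| = 6.3329
circle(B,3.00) ∩ circle(D,8.00): a=-1.1759, h=2.7599
  candidates: C₊=(-1.8419,1.5823) cross=17.478; C₋=(-1.0000,-3.8729) cross=-17.478
  mode + wants cross > 0 → take C=(-1.8419,1.5823) (cross=17.478)
ex = (C−B)/|BC| = (-0.5277,0.8494); ey = (-0.8494,-0.5277)
P = B + 2.29·ex + -1.92·ey = (0.1636,1.9925)

0.16 1.99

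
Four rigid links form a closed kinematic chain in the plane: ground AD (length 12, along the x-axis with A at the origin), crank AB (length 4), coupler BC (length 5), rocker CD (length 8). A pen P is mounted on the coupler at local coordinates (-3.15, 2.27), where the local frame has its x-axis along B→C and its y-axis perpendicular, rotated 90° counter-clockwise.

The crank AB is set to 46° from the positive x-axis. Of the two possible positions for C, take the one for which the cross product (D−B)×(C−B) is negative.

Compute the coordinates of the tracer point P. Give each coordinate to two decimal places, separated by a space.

A=(0,0), D=(12.00,0)
B = A + 4.00·(cos46°, sin46°) = (2.7786, 2.8774)
|BD| = 9.6599
circle(B,5.00) ∩ circle(D,8.00): a=2.8113, h=4.1348
  candidates: C₊=(6.6939,5.9871) cross=39.942; C₋=(4.2307,-1.9072) cross=-39.942
  mode - wants cross < 0 → take C=(4.2307,-1.9072) (cross=-39.942)
ex = (C−B)/|BC| = (0.2904,-0.9569); ey = (0.9569,0.2904)
P = B + -3.15·ex + 2.27·ey = (4.0360,6.5508)

4.04 6.55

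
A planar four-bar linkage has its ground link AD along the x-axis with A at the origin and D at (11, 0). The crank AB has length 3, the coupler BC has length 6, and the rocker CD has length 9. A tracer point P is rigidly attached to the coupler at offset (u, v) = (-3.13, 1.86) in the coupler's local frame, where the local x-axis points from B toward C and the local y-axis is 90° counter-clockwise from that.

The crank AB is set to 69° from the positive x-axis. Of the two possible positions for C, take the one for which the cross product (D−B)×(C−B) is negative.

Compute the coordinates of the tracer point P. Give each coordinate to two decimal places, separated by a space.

2.13 6.29

A=(0,0), D=(11.00,0)
B = A + 3.00·(cos69°, sin69°) = (1.0751, 2.8007)
|BD| = 10.3125
circle(B,6.00) ∩ circle(D,9.00): a=2.9744, h=5.2108
  candidates: C₊=(5.3529,7.0079) cross=53.737; C₋=(2.5225,-3.0221) cross=-53.737
  mode - wants cross < 0 → take C=(2.5225,-3.0221) (cross=-53.737)
ex = (C−B)/|BC| = (0.2412,-0.9705); ey = (0.9705,0.2412)
P = B + -3.13·ex + 1.86·ey = (2.1251,6.2870)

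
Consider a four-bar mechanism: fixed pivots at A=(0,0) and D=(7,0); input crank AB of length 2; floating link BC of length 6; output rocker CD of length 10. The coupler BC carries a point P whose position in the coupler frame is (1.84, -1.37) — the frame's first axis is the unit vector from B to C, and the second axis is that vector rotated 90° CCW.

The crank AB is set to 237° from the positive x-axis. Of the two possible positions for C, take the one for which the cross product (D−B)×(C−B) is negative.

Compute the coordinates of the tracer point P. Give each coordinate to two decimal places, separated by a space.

A=(0,0), D=(7.00,0)
B = A + 2.00·(cos237°, sin237°) = (-1.0893, -1.6773)
|BD| = 8.2613
circle(B,6.00) ∩ circle(D,10.00): a=0.2572, h=5.9945
  candidates: C₊=(-2.0545,4.2445) cross=49.523; C₋=(0.3797,-7.4947) cross=-49.523
  mode - wants cross < 0 → take C=(0.3797,-7.4947) (cross=-49.523)
ex = (C−B)/|BC| = (0.2448,-0.9696); ey = (0.9696,0.2448)
P = B + 1.84·ex + -1.37·ey = (-1.9671,-3.7968)

-1.97 -3.80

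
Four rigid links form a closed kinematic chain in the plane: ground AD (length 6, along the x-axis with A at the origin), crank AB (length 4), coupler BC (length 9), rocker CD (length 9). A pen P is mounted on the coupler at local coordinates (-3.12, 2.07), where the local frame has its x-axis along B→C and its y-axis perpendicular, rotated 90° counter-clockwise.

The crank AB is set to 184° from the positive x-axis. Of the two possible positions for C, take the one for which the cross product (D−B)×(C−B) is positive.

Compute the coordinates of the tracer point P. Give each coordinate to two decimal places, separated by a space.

-7.40 -1.82

A=(0,0), D=(6.00,0)
B = A + 4.00·(cos184°, sin184°) = (-3.9903, -0.2790)
|BD| = 9.9942
circle(B,9.00) ∩ circle(D,9.00): a=4.9971, h=7.4853
  candidates: C₊=(0.7959,7.3428) cross=74.809; C₋=(1.2139,-7.6219) cross=-74.809
  mode + wants cross > 0 → take C=(0.7959,7.3428) (cross=74.809)
ex = (C−B)/|BC| = (0.5318,0.8469); ey = (-0.8469,0.5318)
P = B + -3.12·ex + 2.07·ey = (-7.4025,-1.8205)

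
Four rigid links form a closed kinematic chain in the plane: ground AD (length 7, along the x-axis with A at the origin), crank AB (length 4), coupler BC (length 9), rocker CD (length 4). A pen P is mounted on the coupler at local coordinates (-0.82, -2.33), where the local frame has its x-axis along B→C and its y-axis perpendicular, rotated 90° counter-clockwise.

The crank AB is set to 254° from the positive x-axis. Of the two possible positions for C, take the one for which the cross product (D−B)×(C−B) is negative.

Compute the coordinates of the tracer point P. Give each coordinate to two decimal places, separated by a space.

A=(0,0), D=(7.00,0)
B = A + 4.00·(cos254°, sin254°) = (-1.1025, -3.8450)
|BD| = 8.9686
circle(B,9.00) ∩ circle(D,4.00): a=8.1081, h=3.9063
  candidates: C₊=(4.5478,3.1602) cross=35.034; C₋=(7.8973,-3.8981) cross=-35.034
  mode - wants cross < 0 → take C=(7.8973,-3.8981) (cross=-35.034)
ex = (C−B)/|BC| = (1.0000,-0.0059); ey = (0.0059,1.0000)
P = B + -0.82·ex + -2.33·ey = (-1.9363,-6.1702)

-1.94 -6.17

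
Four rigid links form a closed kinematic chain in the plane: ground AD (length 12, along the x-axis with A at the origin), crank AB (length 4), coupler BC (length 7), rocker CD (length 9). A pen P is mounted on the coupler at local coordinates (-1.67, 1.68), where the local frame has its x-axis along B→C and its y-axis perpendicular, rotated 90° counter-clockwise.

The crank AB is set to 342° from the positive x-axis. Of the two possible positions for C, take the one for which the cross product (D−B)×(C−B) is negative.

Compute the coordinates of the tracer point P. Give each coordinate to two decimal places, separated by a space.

A=(0,0), D=(12.00,0)
B = A + 4.00·(cos342°, sin342°) = (3.8042, -1.2361)
|BD| = 8.2885
circle(B,7.00) ∩ circle(D,9.00): a=2.2138, h=6.6407
  candidates: C₊=(5.0030,5.6605) cross=55.041; C₋=(6.9836,-7.4724) cross=-55.041
  mode - wants cross < 0 → take C=(6.9836,-7.4724) (cross=-55.041)
ex = (C−B)/|BC| = (0.4542,-0.8909); ey = (0.8909,0.4542)
P = B + -1.67·ex + 1.68·ey = (4.5424,1.0148)

4.54 1.01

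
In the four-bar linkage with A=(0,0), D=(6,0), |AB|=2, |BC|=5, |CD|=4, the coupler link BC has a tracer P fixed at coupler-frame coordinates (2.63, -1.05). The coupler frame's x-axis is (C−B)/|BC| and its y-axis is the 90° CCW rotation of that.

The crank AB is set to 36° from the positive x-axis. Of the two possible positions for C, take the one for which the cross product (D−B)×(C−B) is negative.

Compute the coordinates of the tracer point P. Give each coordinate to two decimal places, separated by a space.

1.81 -1.65

A=(0,0), D=(6.00,0)
B = A + 2.00·(cos36°, sin36°) = (1.6180, 1.1756)
|BD| = 4.5369
circle(B,5.00) ∩ circle(D,4.00): a=3.2603, h=3.7908
  candidates: C₊=(5.7493,3.9921) cross=17.199; C₋=(3.7848,-3.3306) cross=-17.199
  mode - wants cross < 0 → take C=(3.7848,-3.3306) (cross=-17.199)
ex = (C−B)/|BC| = (0.4333,-0.9012); ey = (0.9012,0.4333)
P = B + 2.63·ex + -1.05·ey = (1.8114,-1.6497)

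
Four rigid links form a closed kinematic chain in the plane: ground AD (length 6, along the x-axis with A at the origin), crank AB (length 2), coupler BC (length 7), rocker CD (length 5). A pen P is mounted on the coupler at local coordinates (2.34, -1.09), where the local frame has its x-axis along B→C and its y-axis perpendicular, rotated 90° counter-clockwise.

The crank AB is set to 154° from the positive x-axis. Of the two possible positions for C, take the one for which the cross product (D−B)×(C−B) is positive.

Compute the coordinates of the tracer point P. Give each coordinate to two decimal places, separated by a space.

0.76 1.21

A=(0,0), D=(6.00,0)
B = A + 2.00·(cos154°, sin154°) = (-1.7976, 0.8767)
|BD| = 7.8467
circle(B,7.00) ∩ circle(D,5.00): a=5.4527, h=4.3896
  candidates: C₊=(4.1114,4.6296) cross=34.444; C₋=(3.1305,-4.0946) cross=-34.444
  mode + wants cross > 0 → take C=(4.1114,4.6296) (cross=34.444)
ex = (C−B)/|BC| = (0.8441,0.5361); ey = (-0.5361,0.8441)
P = B + 2.34·ex + -1.09·ey = (0.7621,1.2112)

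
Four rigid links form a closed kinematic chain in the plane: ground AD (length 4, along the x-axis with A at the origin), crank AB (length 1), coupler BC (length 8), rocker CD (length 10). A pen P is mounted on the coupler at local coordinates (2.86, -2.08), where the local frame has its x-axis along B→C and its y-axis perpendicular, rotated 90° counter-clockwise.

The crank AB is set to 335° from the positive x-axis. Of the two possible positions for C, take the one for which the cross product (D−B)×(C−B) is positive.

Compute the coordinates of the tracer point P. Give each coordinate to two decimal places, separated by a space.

0.69 3.11

A=(0,0), D=(4.00,0)
B = A + 1.00·(cos335°, sin335°) = (0.9063, -0.4226)
|BD| = 3.1224
circle(B,8.00) ∩ circle(D,10.00): a=-4.2035, h=6.8066
  candidates: C₊=(-4.1798,5.7524) cross=21.253; C₋=(-2.3373,-7.7356) cross=-21.253
  mode + wants cross > 0 → take C=(-4.1798,5.7524) (cross=21.253)
ex = (C−B)/|BC| = (-0.6358,0.7719); ey = (-0.7719,-0.6358)
P = B + 2.86·ex + -2.08·ey = (0.6935,3.1074)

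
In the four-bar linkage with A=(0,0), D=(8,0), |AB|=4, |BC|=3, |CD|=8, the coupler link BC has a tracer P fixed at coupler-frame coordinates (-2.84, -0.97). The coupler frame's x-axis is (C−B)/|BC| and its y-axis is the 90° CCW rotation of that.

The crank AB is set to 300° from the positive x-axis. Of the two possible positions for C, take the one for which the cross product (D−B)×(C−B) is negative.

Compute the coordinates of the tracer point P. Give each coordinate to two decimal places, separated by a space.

A=(0,0), D=(8.00,0)
B = A + 4.00·(cos300°, sin300°) = (2.0000, -3.4641)
|BD| = 6.9282
circle(B,3.00) ∩ circle(D,8.00): a=-0.5052, h=2.9572
  candidates: C₊=(0.0839,-1.1557) cross=20.488; C₋=(3.0411,-6.2777) cross=-20.488
  mode - wants cross < 0 → take C=(3.0411,-6.2777) (cross=-20.488)
ex = (C−B)/|BC| = (0.3470,-0.9379); ey = (0.9379,0.3470)
P = B + -2.84·ex + -0.97·ey = (0.1047,-1.1372)

0.10 -1.14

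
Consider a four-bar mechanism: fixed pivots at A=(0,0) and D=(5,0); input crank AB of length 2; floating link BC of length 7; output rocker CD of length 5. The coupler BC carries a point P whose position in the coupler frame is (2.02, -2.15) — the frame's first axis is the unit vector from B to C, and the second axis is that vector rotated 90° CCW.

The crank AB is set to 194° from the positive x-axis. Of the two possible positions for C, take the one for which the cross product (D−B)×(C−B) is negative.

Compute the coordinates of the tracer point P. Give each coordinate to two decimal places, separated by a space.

-1.67 -3.42

A=(0,0), D=(5.00,0)
B = A + 2.00·(cos194°, sin194°) = (-1.9406, -0.4838)
|BD| = 6.9574
circle(B,7.00) ∩ circle(D,5.00): a=5.2035, h=4.6823
  candidates: C₊=(2.9247,4.5490) cross=32.577; C₋=(3.5759,-4.7929) cross=-32.577
  mode - wants cross < 0 → take C=(3.5759,-4.7929) (cross=-32.577)
ex = (C−B)/|BC| = (0.7881,-0.6156); ey = (0.6156,0.7881)
P = B + 2.02·ex + -2.15·ey = (-1.6722,-3.4217)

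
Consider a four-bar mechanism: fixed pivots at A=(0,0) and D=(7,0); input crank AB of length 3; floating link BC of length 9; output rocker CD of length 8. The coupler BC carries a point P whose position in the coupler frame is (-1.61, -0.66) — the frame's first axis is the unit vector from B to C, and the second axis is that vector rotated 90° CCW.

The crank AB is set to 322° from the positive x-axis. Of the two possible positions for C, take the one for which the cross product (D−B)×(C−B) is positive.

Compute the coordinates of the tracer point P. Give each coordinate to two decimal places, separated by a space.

A=(0,0), D=(7.00,0)
B = A + 3.00·(cos322°, sin322°) = (2.3640, -1.8470)
|BD| = 4.9903
circle(B,9.00) ∩ circle(D,8.00): a=4.1985, h=7.9607
  candidates: C₊=(3.3180,7.1023) cross=39.727; C₋=(9.2107,-7.6885) cross=-39.727
  mode + wants cross > 0 → take C=(3.3180,7.1023) (cross=39.727)
ex = (C−B)/|BC| = (0.1060,0.9944); ey = (-0.9944,0.1060)
P = B + -1.61·ex + -0.66·ey = (2.8497,-3.5179)

2.85 -3.52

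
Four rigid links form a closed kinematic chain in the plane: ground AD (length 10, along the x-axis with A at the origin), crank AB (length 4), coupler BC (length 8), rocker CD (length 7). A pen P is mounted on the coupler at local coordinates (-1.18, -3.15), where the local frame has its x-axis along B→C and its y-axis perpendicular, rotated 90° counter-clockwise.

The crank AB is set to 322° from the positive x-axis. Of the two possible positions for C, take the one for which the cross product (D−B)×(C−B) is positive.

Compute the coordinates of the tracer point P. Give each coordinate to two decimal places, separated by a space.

A=(0,0), D=(10.00,0)
B = A + 4.00·(cos322°, sin322°) = (3.1520, -2.4626)
|BD| = 7.2773
circle(B,8.00) ∩ circle(D,7.00): a=4.6693, h=6.4960
  candidates: C₊=(5.3476,5.2302) cross=47.273; C₋=(9.7441,-6.9953) cross=-47.273
  mode + wants cross > 0 → take C=(5.3476,5.2302) (cross=47.273)
ex = (C−B)/|BC| = (0.2744,0.9616); ey = (-0.9616,0.2744)
P = B + -1.18·ex + -3.15·ey = (5.8573,-4.4618)

5.86 -4.46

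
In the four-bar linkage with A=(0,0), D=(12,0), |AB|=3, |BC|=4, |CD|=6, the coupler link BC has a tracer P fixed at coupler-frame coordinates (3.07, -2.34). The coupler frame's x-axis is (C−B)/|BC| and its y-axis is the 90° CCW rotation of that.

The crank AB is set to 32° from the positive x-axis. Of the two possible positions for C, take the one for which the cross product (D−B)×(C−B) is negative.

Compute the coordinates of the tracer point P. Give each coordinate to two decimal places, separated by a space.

A=(0,0), D=(12.00,0)
B = A + 3.00·(cos32°, sin32°) = (2.5441, 1.5898)
|BD| = 9.5886
circle(B,4.00) ∩ circle(D,6.00): a=3.7514, h=1.3882
  candidates: C₊=(6.4738,2.3368) cross=13.311; C₋=(6.0134,-0.4012) cross=-13.311
  mode - wants cross < 0 → take C=(6.0134,-0.4012) (cross=-13.311)
ex = (C−B)/|BC| = (0.8673,-0.4977); ey = (0.4977,0.8673)
P = B + 3.07·ex + -2.34·ey = (4.0421,-1.9679)

4.04 -1.97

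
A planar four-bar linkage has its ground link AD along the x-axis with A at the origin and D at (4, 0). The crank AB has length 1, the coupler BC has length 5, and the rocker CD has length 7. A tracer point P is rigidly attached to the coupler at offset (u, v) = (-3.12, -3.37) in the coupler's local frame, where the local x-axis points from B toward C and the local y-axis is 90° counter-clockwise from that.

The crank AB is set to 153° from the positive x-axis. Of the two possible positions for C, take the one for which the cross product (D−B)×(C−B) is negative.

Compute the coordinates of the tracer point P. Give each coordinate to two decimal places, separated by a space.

A=(0,0), D=(4.00,0)
B = A + 1.00·(cos153°, sin153°) = (-0.8910, 0.4540)
|BD| = 4.9120
circle(B,5.00) ∩ circle(D,7.00): a=0.0130, h=5.0000
  candidates: C₊=(-0.4159,5.4314) cross=24.560; C₋=(-1.3401,-4.5258) cross=-24.560
  mode - wants cross < 0 → take C=(-1.3401,-4.5258) (cross=-24.560)
ex = (C−B)/|BC| = (-0.0898,-0.9960); ey = (0.9960,-0.0898)
P = B + -3.12·ex + -3.37·ey = (-3.9671,3.8641)

-3.97 3.86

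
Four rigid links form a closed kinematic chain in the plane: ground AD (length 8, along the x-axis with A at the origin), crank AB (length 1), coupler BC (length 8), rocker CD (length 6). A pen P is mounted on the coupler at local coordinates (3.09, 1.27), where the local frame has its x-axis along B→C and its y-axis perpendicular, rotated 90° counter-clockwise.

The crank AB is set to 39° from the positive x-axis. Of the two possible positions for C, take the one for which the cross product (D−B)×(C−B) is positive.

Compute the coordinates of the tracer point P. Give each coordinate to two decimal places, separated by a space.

2.27 3.62

A=(0,0), D=(8.00,0)
B = A + 1.00·(cos39°, sin39°) = (0.7771, 0.6293)
|BD| = 7.2502
circle(B,8.00) ∩ circle(D,6.00): a=5.5561, h=5.7559
  candidates: C₊=(6.8119,5.8812) cross=41.731; C₋=(5.8127,-5.5871) cross=-41.731
  mode + wants cross > 0 → take C=(6.8119,5.8812) (cross=41.731)
ex = (C−B)/|BC| = (0.7543,0.6565); ey = (-0.6565,0.7543)
P = B + 3.09·ex + 1.27·ey = (2.2743,3.6159)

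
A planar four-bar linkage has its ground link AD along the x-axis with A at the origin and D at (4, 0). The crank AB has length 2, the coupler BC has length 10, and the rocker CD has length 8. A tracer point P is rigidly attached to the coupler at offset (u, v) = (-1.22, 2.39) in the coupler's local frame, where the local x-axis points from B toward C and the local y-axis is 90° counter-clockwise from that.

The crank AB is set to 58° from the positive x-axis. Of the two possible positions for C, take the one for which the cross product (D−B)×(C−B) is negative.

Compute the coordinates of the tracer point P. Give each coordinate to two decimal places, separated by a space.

A=(0,0), D=(4.00,0)
B = A + 2.00·(cos58°, sin58°) = (1.0598, 1.6961)
|BD| = 3.3943
circle(B,10.00) ∩ circle(D,8.00): a=7.0002, h=7.1413
  candidates: C₊=(10.6918,4.3840) cross=24.240; C₋=(3.5550,-7.9876) cross=-24.240
  mode - wants cross < 0 → take C=(3.5550,-7.9876) (cross=-24.240)
ex = (C−B)/|BC| = (0.2495,-0.9684); ey = (0.9684,0.2495)
P = B + -1.22·ex + 2.39·ey = (3.0698,3.4738)

3.07 3.47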